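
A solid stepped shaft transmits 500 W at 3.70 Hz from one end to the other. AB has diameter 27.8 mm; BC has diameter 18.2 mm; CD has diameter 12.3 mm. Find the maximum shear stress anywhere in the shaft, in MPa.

ω = 2π·3.70 = 23.25 rad/s, so T = P/ω = 500 / 23.25 = 21.51 N·m.
Under the same torque, τ_max = 16T/(πd³) is largest where d is smallest — segment CD (d = 12.3 mm).
τ_max = 16·21.51/(π·(0.0123)³) = 5.886×10^7 Pa.

58.9 MPa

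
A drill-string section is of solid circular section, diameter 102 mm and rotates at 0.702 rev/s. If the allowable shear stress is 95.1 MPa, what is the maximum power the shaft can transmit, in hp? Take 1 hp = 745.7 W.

J = πd⁴/32 = π(0.102)⁴/32 = 1.063×10^-5 m⁴.
T_max = τ_allow·J/r = 9.51×10^7 × 1.063×10^-5 / 0.0510 = 19820 N·m.
ω = 2π·0.702 = 4.411 rad/s, so P_max = T_max·ω = 8.740×10^4 W.

117 hp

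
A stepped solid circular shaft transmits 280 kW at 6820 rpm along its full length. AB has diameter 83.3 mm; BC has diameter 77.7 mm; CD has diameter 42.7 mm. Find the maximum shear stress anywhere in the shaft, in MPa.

ω = 2π·6820/60 = 714.2 rad/s, so T = P/ω = 280×10³ / 714.2 = 392.1 N·m.
Under the same torque, τ_max = 16T/(πd³) is largest where d is smallest — segment CD (d = 42.7 mm).
τ_max = 16·392.1/(π·(0.0427)³) = 2.565×10^7 Pa.

25.6 MPa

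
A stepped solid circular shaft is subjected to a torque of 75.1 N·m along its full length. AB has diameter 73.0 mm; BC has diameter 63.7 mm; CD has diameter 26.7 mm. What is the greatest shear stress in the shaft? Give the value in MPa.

20.1 MPa

Under the same torque, τ_max = 16T/(πd³) is largest where d is smallest — segment CD (d = 26.7 mm).
τ_max = 16·75.10/(π·(0.0267)³) = 2.009×10^7 Pa.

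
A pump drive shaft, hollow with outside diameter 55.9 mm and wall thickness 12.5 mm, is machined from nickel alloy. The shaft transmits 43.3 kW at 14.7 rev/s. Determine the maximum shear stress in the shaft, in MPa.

15.1 MPa

ω = 2π·14.7 = 92.36 rad/s, so T = P/ω = 43.3×10³ / 92.36 = 468.8 N·m.
J = π(d_o⁴ − d_i⁴)/32 = π(0.0559⁴ − 0.0309⁴)/32 = 8.691×10^-7 m⁴.
τ_max = T·r/J = 468.8 × 0.0279 / 8.691×10^-7 = 1.508×10^7 Pa.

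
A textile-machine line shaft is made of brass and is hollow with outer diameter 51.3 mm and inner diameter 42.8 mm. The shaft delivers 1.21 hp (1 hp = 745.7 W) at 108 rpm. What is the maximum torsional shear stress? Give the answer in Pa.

ω = 2π·108/60 = 11.31 rad/s, so T = P/ω = 1.21×745.7 / 11.31 = 79.78 N·m.
J = π(d_o⁴ − d_i⁴)/32 = π(0.0513⁴ − 0.0428⁴)/32 = 3.505×10^-7 m⁴.
τ_max = T·r/J = 79.78 × 0.0256 / 3.505×10^-7 = 5.838×10^6 Pa.

5.84e6 Pa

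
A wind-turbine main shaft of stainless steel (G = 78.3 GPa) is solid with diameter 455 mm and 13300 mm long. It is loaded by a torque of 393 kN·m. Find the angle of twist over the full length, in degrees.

0.909°

J = πd⁴/32 = π(0.455)⁴/32 = 4.208×10^-3 m⁴.
θ = T·L/(G·J) = 393000 × 13.3 / (78.3×10⁹ × 4.208×10^-3) = 0.01586 rad.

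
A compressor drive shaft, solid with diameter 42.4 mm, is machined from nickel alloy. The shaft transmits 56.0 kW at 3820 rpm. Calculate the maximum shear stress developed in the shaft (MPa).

9.35 MPa

ω = 2π·3820/60 = 400.0 rad/s, so T = P/ω = 56.0×10³ / 400.0 = 140.0 N·m.
J = πd⁴/32 = π(0.0424)⁴/32 = 3.173×10^-7 m⁴.
τ_max = T·r/J = 140.0 × 0.0212 / 3.173×10^-7 = 9.353×10^6 Pa.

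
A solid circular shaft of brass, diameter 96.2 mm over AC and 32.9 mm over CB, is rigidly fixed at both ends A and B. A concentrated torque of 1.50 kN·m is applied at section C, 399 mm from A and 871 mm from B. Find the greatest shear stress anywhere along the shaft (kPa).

Compatibility: T_A·a/J_AC = T_B·b/J_CB with T_A + T_B = T₀.
J_AC = 8.41×10^-6 m⁴, J_CB = 1.15×10^-7 m⁴, so T_A = T₀·(J_AC/a)/((J_AC/a)+(J_CB/b)) = 1491 N·m, T_B = 9.341 N·m.
τ in each portion: τ_AC = 8.53×10^6 Pa, τ_CB = 1.34×10^6 Pa; maximum is in AC.
τ_max = T_AC·r/J = 1491·0.0481/8.41×10^-6 = 8.528×10^6 Pa.

8530 kPa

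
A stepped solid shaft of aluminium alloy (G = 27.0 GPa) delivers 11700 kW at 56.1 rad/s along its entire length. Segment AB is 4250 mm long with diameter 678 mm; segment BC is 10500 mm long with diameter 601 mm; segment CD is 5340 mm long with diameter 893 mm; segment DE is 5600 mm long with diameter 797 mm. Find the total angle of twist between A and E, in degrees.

0.554°

ω = 56.1 rad/s, so T = P/ω = 11700×10³ / 56.10 = 208600 N·m.
J_AB = π(0.678)⁴/32 = 0.0207 m⁴; J_BC = π(0.601)⁴/32 = 0.0128 m⁴; J_CD = π(0.893)⁴/32 = 0.0624 m⁴; J_DE = π(0.797)⁴/32 = 0.0396 m⁴.
θ = (T/G)·Σ L_i/J_i = (208600/27.0×10⁹)·(4.25/0.0207 + 10.5/0.0128 + 5.34/0.0624 + 5.60/0.0396) = 9.667×10^-3 rad.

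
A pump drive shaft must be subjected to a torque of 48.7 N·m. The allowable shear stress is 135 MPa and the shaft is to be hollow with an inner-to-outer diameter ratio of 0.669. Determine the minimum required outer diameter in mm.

For a hollow shaft with d_i/d_o = 0.669: τ_max = 16T/(π d_o³ (1−k⁴)), so d_o = [16T/(π τ_allow (1−k⁴))]^(1/3) = [16·48.70/(π·1.35×10^8·0.7997)]^(1/3) = 0.01320 m.

13.2 mm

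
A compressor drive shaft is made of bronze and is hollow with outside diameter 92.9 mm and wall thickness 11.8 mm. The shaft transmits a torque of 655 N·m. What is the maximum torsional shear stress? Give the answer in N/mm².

J = π(d_o⁴ − d_i⁴)/32 = π(0.0929⁴ − 0.0693⁴)/32 = 5.048×10^-6 m⁴.
τ_max = T·r/J = 655.0 × 0.0465 / 5.048×10^-6 = 6.027×10^6 Pa.

6.03 N/mm²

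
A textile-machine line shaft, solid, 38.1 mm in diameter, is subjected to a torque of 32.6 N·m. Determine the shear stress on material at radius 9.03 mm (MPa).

J = πd⁴/32 = π(0.0381)⁴/32 = 2.069×10^-7 m⁴.
Shear stress varies linearly with radius: τ = T·r/J = 32.60 × 0.00903 / 2.069×10^-7 = 1.423×10^6 Pa.

1.42 MPa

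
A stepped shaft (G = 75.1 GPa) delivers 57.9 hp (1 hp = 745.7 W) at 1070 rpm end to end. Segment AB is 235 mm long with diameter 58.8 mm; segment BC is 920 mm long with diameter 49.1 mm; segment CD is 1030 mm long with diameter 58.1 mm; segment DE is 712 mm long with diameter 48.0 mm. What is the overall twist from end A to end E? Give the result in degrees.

1.21°

ω = 2π·1070/60 = 112.1 rad/s, so T = P/ω = 57.9×745.7 / 112.1 = 385.3 N·m.
J_AB = π(0.0588)⁴/32 = 1.17×10^-6 m⁴; J_BC = π(0.0491)⁴/32 = 5.71×10^-7 m⁴; J_CD = π(0.0581)⁴/32 = 1.12×10^-6 m⁴; J_DE = π(0.0480)⁴/32 = 5.21×10^-7 m⁴.
θ = (T/G)·Σ L_i/J_i = (385.3/75.1×10⁹)·(0.235/1.17×10^-6 + 0.920/5.71×10^-7 + 1.03/1.12×10^-6 + 0.712/5.21×10^-7) = 0.02103 rad.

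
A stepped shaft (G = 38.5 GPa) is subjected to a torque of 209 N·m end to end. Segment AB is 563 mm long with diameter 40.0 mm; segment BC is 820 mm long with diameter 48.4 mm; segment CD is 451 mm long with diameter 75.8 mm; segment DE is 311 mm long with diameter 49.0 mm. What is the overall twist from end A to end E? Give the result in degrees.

J_AB = π(0.0400)⁴/32 = 2.51×10^-7 m⁴; J_BC = π(0.0484)⁴/32 = 5.39×10^-7 m⁴; J_CD = π(0.0758)⁴/32 = 3.24×10^-6 m⁴; J_DE = π(0.0490)⁴/32 = 5.66×10^-7 m⁴.
θ = (T/G)·Σ L_i/J_i = (209.0/38.5×10⁹)·(0.563/2.51×10^-7 + 0.820/5.39×10^-7 + 0.451/3.24×10^-6 + 0.311/5.66×10^-7) = 0.02416 rad.

1.38°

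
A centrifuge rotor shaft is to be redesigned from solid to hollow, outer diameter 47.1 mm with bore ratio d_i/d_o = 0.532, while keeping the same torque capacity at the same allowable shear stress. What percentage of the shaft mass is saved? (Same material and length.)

Equal τ_max and T ⇒ the solid shaft needs d_s³ = d_o³(1−k⁴), so d_s = 47.1·(1−0.532⁴)^(1/3) = 45.81 mm.
Area ratio A_h/A_s = d_o²(1−k²)/d_s² = (1−k²)/(1−k⁴)^(2/3) = 0.7580.
Mass saving = 1 − 0.7580 = 24.2 %.

24.2 %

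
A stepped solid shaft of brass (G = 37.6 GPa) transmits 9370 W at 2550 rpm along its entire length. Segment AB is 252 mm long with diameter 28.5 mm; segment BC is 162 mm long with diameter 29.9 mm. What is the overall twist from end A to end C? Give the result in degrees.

0.318°

ω = 2π·2550/60 = 267.0 rad/s, so T = P/ω = 9370 / 267.0 = 35.09 N·m.
J_AB = π(0.0285)⁴/32 = 6.48×10^-8 m⁴; J_BC = π(0.0299)⁴/32 = 7.85×10^-8 m⁴.
θ = (T/G)·Σ L_i/J_i = (35.09/37.6×10⁹)·(0.252/6.48×10^-8 + 0.162/7.85×10^-8) = 5.558×10^-3 rad.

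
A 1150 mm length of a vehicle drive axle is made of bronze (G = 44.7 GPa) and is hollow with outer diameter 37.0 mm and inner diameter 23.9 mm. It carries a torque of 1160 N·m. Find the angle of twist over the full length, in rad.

J = π(d_o⁴ − d_i⁴)/32 = π(0.0370⁴ − 0.0239⁴)/32 = 1.520×10^-7 m⁴.
θ = T·L/(G·J) = 1160 × 1.15 / (44.7×10⁹ × 1.520×10^-7) = 0.1964 rad.

0.196 rad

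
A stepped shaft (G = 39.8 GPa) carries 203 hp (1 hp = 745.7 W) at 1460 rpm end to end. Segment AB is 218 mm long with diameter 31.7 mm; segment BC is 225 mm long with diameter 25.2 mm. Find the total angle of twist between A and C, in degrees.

ω = 2π·1460/60 = 152.9 rad/s, so T = P/ω = 203×745.7 / 152.9 = 990.1 N·m.
J_AB = π(0.0317)⁴/32 = 9.91×10^-8 m⁴; J_BC = π(0.0252)⁴/32 = 3.96×10^-8 m⁴.
θ = (T/G)·Σ L_i/J_i = (990.1/39.8×10⁹)·(0.218/9.91×10^-8 + 0.225/3.96×10^-8) = 0.1961 rad.

11.2°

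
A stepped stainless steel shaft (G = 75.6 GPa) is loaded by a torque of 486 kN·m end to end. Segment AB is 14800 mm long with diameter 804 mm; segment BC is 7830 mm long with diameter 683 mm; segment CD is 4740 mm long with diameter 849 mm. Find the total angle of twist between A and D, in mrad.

5.27 mrad

J_AB = π(0.804)⁴/32 = 0.0410 m⁴; J_BC = π(0.683)⁴/32 = 0.0214 m⁴; J_CD = π(0.849)⁴/32 = 0.0510 m⁴.
θ = (T/G)·Σ L_i/J_i = (486000/75.6×10⁹)·(14.8/0.0410 + 7.83/0.0214 + 4.74/0.0510) = 5.273×10^-3 rad.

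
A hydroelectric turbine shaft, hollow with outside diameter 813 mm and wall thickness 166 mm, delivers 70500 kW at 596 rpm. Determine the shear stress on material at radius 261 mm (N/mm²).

ω = 2π·596/60 = 62.41 rad/s, so T = P/ω = 70500×10³ / 62.41 = 1.130e6 N·m.
J = π(d_o⁴ − d_i⁴)/32 = π(0.813⁴ − 0.481⁴)/32 = 0.03764 m⁴.
Shear stress varies linearly with radius: τ = T·r/J = 1.130e6 × 0.261 / 0.03764 = 7.834×10^6 Pa.

7.83 N/mm²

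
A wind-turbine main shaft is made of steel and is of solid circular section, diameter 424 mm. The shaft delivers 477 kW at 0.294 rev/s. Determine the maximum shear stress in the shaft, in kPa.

17300 kPa

ω = 2π·0.294 = 1.847 rad/s, so T = P/ω = 477×10³ / 1.847 = 258200 N·m.
J = πd⁴/32 = π(0.424)⁴/32 = 3.173×10^-3 m⁴.
τ_max = T·r/J = 258200 × 0.212 / 3.173×10^-3 = 1.725×10^7 Pa.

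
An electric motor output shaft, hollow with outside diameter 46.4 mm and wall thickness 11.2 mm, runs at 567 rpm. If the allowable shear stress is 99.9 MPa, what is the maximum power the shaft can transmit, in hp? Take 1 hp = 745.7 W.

J = π(d_o⁴ − d_i⁴)/32 = π(0.0464⁴ − 0.0240⁴)/32 = 4.225×10^-7 m⁴.
T_max = τ_allow·J/r = 9.99×10^7 × 4.225×10^-7 / 0.0232 = 1819 N·m.
ω = 2π·567/60 = 59.38 rad/s, so P_max = T_max·ω = 1.080×10^5 W.

145 hp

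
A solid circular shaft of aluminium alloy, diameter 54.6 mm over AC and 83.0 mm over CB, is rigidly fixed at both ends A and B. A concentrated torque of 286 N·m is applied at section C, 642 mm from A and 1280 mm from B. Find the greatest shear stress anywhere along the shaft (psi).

353 psi

Compatibility: T_A·a/J_AC = T_B·b/J_CB with T_A + T_B = T₀.
J_AC = 8.73×10^-7 m⁴, J_CB = 4.66×10^-6 m⁴, so T_A = T₀·(J_AC/a)/((J_AC/a)+(J_CB/b)) = 77.75 N·m, T_B = 208.2 N·m.
τ in each portion: τ_AC = 2.43×10^6 Pa, τ_CB = 1.85×10^6 Pa; maximum is in AC.
τ_max = T_AC·r/J = 77.75·0.0273/8.73×10^-7 = 2.433×10^6 Pa.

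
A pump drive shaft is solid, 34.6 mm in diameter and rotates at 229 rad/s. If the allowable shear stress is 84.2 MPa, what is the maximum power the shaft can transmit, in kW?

157 kW

J = πd⁴/32 = π(0.0346)⁴/32 = 1.407×10^-7 m⁴.
T_max = τ_allow·J/r = 8.42×10^7 × 1.407×10^-7 / 0.0173 = 684.8 N·m.
ω = 229 rad/s, so P_max = T_max·ω = 1.568×10^5 W.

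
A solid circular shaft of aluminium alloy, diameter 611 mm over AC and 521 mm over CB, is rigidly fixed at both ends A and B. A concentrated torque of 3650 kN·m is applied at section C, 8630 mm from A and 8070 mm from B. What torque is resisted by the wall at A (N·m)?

Compatibility: T_A·a/J_AC = T_B·b/J_CB with T_A + T_B = T₀.
J_AC = 0.0137 m⁴, J_CB = 7.23×10^-3 m⁴, so T_A = T₀·(J_AC/a)/((J_AC/a)+(J_CB/b)) = 2.332e6 N·m, T_B = 1.318e6 N·m.

2.33e6 N·m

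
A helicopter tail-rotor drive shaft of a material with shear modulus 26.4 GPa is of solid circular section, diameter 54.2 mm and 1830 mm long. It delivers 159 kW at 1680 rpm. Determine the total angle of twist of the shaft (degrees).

4.24°

ω = 2π·1680/60 = 175.9 rad/s, so T = P/ω = 159×10³ / 175.9 = 903.8 N·m.
J = πd⁴/32 = π(0.0542)⁴/32 = 8.472×10^-7 m⁴.
θ = T·L/(G·J) = 903.8 × 1.83 / (26.4×10⁹ × 8.472×10^-7) = 0.07395 rad.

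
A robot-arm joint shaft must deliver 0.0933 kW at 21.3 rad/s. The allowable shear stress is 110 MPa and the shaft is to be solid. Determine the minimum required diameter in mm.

ω = 21.3 rad/s, so T = P/ω = 0.0933×10³ / 21.30 = 4.380 N·m.
For a solid shaft τ_max = 16T/(πd³), so d = (16T/(π τ_allow))^(1/3) = (16·4.380/(π·1.10×10^8))^(1/3) = 0.005875 m.

5.88 mm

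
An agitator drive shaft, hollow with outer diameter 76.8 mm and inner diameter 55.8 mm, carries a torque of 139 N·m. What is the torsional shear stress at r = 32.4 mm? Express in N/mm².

1.83 N/mm²

J = π(d_o⁴ − d_i⁴)/32 = π(0.0768⁴ − 0.0558⁴)/32 = 2.464×10^-6 m⁴.
Shear stress varies linearly with radius: τ = T·r/J = 139.0 × 0.0324 / 2.464×10^-6 = 1.828×10^6 Pa.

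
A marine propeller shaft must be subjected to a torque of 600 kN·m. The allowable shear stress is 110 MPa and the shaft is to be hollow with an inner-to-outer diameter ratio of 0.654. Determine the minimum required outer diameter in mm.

For a hollow shaft with d_i/d_o = 0.654: τ_max = 16T/(π d_o³ (1−k⁴)), so d_o = [16T/(π τ_allow (1−k⁴))]^(1/3) = [16·600000/(π·1.10×10^8·0.8171)]^(1/3) = 0.3240 m.

324 mm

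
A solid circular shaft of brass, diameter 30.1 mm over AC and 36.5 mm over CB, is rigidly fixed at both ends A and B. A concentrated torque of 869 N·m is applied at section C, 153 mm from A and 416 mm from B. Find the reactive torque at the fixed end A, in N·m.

Compatibility: T_A·a/J_AC = T_B·b/J_CB with T_A + T_B = T₀.
J_AC = 8.06×10^-8 m⁴, J_CB = 1.74×10^-7 m⁴, so T_A = T₀·(J_AC/a)/((J_AC/a)+(J_CB/b)) = 484.1 N·m, T_B = 384.9 N·m.

484 N·m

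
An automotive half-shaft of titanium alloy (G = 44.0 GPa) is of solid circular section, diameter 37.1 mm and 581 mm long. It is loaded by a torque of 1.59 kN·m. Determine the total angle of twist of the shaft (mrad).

113 mrad

J = πd⁴/32 = π(0.0371)⁴/32 = 1.860×10^-7 m⁴.
θ = T·L/(G·J) = 1590 × 0.581 / (44.0×10⁹ × 1.860×10^-7) = 0.1129 rad.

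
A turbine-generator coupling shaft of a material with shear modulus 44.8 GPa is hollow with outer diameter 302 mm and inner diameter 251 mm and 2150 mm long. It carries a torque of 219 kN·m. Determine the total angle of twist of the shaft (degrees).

1.41°

J = π(d_o⁴ − d_i⁴)/32 = π(0.302⁴ − 0.251⁴)/32 = 4.270×10^-4 m⁴.
θ = T·L/(G·J) = 219000 × 2.15 / (44.8×10⁹ × 4.270×10^-4) = 0.02462 rad.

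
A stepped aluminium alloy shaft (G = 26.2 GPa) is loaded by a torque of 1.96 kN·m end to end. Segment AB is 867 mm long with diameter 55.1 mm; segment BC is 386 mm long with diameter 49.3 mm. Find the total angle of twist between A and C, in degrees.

J_AB = π(0.0551)⁴/32 = 9.05×10^-7 m⁴; J_BC = π(0.0493)⁴/32 = 5.80×10^-7 m⁴.
θ = (T/G)·Σ L_i/J_i = (1960/26.2×10⁹)·(0.867/9.05×10^-7 + 0.386/5.80×10^-7) = 0.1215 rad.

6.96°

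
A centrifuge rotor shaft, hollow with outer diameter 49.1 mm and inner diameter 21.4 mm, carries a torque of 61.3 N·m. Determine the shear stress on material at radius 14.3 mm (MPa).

J = π(d_o⁴ − d_i⁴)/32 = π(0.0491⁴ − 0.0214⁴)/32 = 5.500×10^-7 m⁴.
Shear stress varies linearly with radius: τ = T·r/J = 61.30 × 0.0143 / 5.500×10^-7 = 1.594×10^6 Pa.

1.59 MPa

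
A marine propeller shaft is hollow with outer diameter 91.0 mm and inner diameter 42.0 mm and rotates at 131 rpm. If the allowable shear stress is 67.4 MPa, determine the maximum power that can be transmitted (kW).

131 kW

J = π(d_o⁴ − d_i⁴)/32 = π(0.0910⁴ − 0.0420⁴)/32 = 6.427×10^-6 m⁴.
T_max = τ_allow·J/r = 6.74×10^7 × 6.427×10^-6 / 0.0455 = 9520 N·m.
ω = 2π·131/60 = 13.72 rad/s, so P_max = T_max·ω = 1.306×10^5 W.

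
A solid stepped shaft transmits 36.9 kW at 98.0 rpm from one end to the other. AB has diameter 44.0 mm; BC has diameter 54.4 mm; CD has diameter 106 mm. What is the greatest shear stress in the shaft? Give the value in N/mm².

ω = 2π·98.0/60 = 10.26 rad/s, so T = P/ω = 36.9×10³ / 10.26 = 3596 N·m.
Under the same torque, τ_max = 16T/(πd³) is largest where d is smallest — segment AB (d = 44.0 mm).
τ_max = 16·3596/(π·(0.0440)³) = 2.150×10^8 Pa.

215 N/mm²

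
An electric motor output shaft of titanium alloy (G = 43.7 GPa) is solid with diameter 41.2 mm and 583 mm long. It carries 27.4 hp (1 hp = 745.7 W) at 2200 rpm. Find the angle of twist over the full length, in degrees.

0.240°

ω = 2π·2200/60 = 230.4 rad/s, so T = P/ω = 27.4×745.7 / 230.4 = 88.69 N·m.
J = πd⁴/32 = π(0.0412)⁴/32 = 2.829×10^-7 m⁴.
θ = T·L/(G·J) = 88.69 × 0.583 / (43.7×10⁹ × 2.829×10^-7) = 4.183×10^-3 rad.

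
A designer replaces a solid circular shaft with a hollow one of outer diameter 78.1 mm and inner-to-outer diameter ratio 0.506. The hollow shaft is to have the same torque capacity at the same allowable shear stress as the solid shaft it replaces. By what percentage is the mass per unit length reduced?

22.2 %

Equal τ_max and T ⇒ the solid shaft needs d_s³ = d_o³(1−k⁴), so d_s = 78.1·(1−0.506⁴)^(1/3) = 76.35 mm.
Area ratio A_h/A_s = d_o²(1−k²)/d_s² = (1−k²)/(1−k⁴)^(2/3) = 0.7784.
Mass saving = 1 − 0.7784 = 22.2 %.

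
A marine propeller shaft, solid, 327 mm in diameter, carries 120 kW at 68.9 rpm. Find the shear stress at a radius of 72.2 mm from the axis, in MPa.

ω = 2π·68.9/60 = 7.215 rad/s, so T = P/ω = 120×10³ / 7.215 = 16630 N·m.
J = πd⁴/32 = π(0.327)⁴/32 = 1.123×10^-3 m⁴.
Shear stress varies linearly with radius: τ = T·r/J = 16630 × 0.0722 / 1.123×10^-3 = 1.070×10^6 Pa.

1.07 MPa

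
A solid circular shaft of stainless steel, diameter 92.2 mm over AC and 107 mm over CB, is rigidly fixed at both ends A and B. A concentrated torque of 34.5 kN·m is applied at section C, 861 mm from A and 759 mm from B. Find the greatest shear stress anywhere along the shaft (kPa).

Compatibility: T_A·a/J_AC = T_B·b/J_CB with T_A + T_B = T₀.
J_AC = 7.09×10^-6 m⁴, J_CB = 1.29×10^-5 m⁴, so T_A = T₀·(J_AC/a)/((J_AC/a)+(J_CB/b)) = 11280 N·m, T_B = 23220 N·m.
τ in each portion: τ_AC = 7.33×10^7 Pa, τ_CB = 9.65×10^7 Pa; maximum is in CB.
τ_max = T_CB·r/J = 23220·0.0535/1.29×10^-5 = 9.652×10^7 Pa.

96500 kPa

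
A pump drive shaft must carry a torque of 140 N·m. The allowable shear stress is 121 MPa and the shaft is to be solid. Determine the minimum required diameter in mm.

18.1 mm

For a solid shaft τ_max = 16T/(πd³), so d = (16T/(π τ_allow))^(1/3) = (16·140.0/(π·1.21×10^8))^(1/3) = 0.01806 m.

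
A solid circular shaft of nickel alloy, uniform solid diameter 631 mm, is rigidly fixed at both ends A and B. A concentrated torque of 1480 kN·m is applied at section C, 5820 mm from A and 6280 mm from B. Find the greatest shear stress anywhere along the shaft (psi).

2260 psi

With uniform GJ and both ends fixed, compatibility θ_AC = θ_CB gives T_A·a = T_B·b, together with T_A + T_B = T₀.
T_A = T₀·b/(a+b) = 1.480e6·6280/12100 = 768100 N·m; T_B = 711900 N·m.
τ in each portion: τ_AC = 1.56×10^7 Pa, τ_CB = 1.44×10^7 Pa; maximum is in AC.
τ_max = T_AC·r/J = 768100·0.316/0.0156 = 1.557×10^7 Pa.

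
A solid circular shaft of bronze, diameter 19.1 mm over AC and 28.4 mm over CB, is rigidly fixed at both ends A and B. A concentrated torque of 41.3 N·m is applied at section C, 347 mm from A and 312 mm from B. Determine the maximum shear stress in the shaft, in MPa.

Compatibility: T_A·a/J_AC = T_B·b/J_CB with T_A + T_B = T₀.
J_AC = 1.31×10^-8 m⁴, J_CB = 6.39×10^-8 m⁴, so T_A = T₀·(J_AC/a)/((J_AC/a)+(J_CB/b)) = 6.417 N·m, T_B = 34.88 N·m.
τ in each portion: τ_AC = 4.69×10^6 Pa, τ_CB = 7.76×10^6 Pa; maximum is in CB.
τ_max = T_CB·r/J = 34.88·0.0142/6.39×10^-8 = 7.756×10^6 Pa.

7.76 MPa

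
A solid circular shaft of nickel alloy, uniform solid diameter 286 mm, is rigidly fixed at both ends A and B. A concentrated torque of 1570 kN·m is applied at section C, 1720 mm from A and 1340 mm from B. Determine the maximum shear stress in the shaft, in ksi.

With uniform GJ and both ends fixed, compatibility θ_AC = θ_CB gives T_A·a = T_B·b, together with T_A + T_B = T₀.
T_A = T₀·b/(a+b) = 1.570e6·1340/3060 = 687500 N·m; T_B = 882500 N·m.
τ in each portion: τ_AC = 1.50×10^8 Pa, τ_CB = 1.92×10^8 Pa; maximum is in CB.
τ_max = T_CB·r/J = 882500·0.143/6.57×10^-4 = 1.921×10^8 Pa.

27.9 ksi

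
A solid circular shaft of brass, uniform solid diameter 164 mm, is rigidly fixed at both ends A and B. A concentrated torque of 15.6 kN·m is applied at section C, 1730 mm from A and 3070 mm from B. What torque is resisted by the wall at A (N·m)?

With uniform GJ and both ends fixed, compatibility θ_AC = θ_CB gives T_A·a = T_B·b, together with T_A + T_B = T₀.
T_A = T₀·b/(a+b) = 15600·3070/4800 = 9978 N·m; T_B = 5622 N·m.

9980 N·m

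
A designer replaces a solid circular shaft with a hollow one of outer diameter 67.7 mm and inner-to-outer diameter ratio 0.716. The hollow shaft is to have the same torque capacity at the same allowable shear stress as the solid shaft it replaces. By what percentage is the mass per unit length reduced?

40.3 %

Equal τ_max and T ⇒ the solid shaft needs d_s³ = d_o³(1−k⁴), so d_s = 67.7·(1−0.716⁴)^(1/3) = 61.16 mm.
Area ratio A_h/A_s = d_o²(1−k²)/d_s² = (1−k²)/(1−k⁴)^(2/3) = 0.5972.
Mass saving = 1 − 0.5972 = 40.3 %.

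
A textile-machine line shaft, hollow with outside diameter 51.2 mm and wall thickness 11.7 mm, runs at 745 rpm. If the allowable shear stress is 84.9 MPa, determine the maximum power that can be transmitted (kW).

J = π(d_o⁴ − d_i⁴)/32 = π(0.0512⁴ − 0.0278⁴)/32 = 6.160×10^-7 m⁴.
T_max = τ_allow·J/r = 8.49×10^7 × 6.160×10^-7 / 0.0256 = 2043 N·m.
ω = 2π·745/60 = 78.02 rad/s, so P_max = T_max·ω = 1.594×10^5 W.

159 kW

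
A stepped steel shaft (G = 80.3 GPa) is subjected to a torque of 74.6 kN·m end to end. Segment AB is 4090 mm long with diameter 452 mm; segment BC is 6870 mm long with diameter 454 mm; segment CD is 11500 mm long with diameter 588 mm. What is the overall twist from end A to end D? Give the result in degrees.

0.193°

J_AB = π(0.452)⁴/32 = 4.10×10^-3 m⁴; J_BC = π(0.454)⁴/32 = 4.17×10^-3 m⁴; J_CD = π(0.588)⁴/32 = 0.0117 m⁴.
θ = (T/G)·Σ L_i/J_i = (74600/80.3×10⁹)·(4.09/4.10×10^-3 + 6.87/4.17×10^-3 + 11.5/0.0117) = 3.368×10^-3 rad.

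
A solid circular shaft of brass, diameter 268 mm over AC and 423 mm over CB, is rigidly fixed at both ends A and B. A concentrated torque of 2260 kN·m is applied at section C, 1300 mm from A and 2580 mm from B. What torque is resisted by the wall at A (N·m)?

548000 N·m

Compatibility: T_A·a/J_AC = T_B·b/J_CB with T_A + T_B = T₀.
J_AC = 5.06×10^-4 m⁴, J_CB = 3.14×10^-3 m⁴, so T_A = T₀·(J_AC/a)/((J_AC/a)+(J_CB/b)) = 547600 N·m, T_B = 1.712e6 N·m.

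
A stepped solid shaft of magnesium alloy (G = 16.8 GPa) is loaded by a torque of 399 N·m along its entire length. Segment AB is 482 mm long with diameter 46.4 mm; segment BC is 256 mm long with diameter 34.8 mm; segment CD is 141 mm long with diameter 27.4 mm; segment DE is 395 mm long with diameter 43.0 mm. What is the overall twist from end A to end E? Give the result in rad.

0.156 rad

J_AB = π(0.0464)⁴/32 = 4.55×10^-7 m⁴; J_BC = π(0.0348)⁴/32 = 1.44×10^-7 m⁴; J_CD = π(0.0274)⁴/32 = 5.53×10^-8 m⁴; J_DE = π(0.0430)⁴/32 = 3.36×10^-7 m⁴.
θ = (T/G)·Σ L_i/J_i = (399.0/16.8×10⁹)·(0.482/4.55×10^-7 + 0.256/1.44×10^-7 + 0.141/5.53×10^-8 + 0.395/3.36×10^-7) = 0.1559 rad.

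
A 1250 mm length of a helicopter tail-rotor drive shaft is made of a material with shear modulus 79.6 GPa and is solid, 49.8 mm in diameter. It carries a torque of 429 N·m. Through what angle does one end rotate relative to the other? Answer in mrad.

11.2 mrad

J = πd⁴/32 = π(0.0498)⁴/32 = 6.038×10^-7 m⁴.
θ = T·L/(G·J) = 429.0 × 1.25 / (79.6×10⁹ × 6.038×10^-7) = 0.01116 rad.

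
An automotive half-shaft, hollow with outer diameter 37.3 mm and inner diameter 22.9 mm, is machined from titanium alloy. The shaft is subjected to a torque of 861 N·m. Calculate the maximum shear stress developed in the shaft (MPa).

98.5 MPa

J = π(d_o⁴ − d_i⁴)/32 = π(0.0373⁴ − 0.0229⁴)/32 = 1.630×10^-7 m⁴.
τ_max = T·r/J = 861.0 × 0.0186 / 1.630×10^-7 = 9.849×10^7 Pa.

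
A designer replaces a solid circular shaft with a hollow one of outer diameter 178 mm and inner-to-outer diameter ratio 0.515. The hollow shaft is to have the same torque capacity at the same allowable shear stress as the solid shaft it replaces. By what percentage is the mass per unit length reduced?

Equal τ_max and T ⇒ the solid shaft needs d_s³ = d_o³(1−k⁴), so d_s = 178·(1−0.515⁴)^(1/3) = 173.7 mm.
Area ratio A_h/A_s = d_o²(1−k²)/d_s² = (1−k²)/(1−k⁴)^(2/3) = 0.7714.
Mass saving = 1 − 0.7714 = 22.9 %.

22.9 %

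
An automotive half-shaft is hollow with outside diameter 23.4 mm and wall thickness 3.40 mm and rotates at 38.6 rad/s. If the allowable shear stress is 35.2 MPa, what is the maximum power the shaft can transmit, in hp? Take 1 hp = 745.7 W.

J = π(d_o⁴ − d_i⁴)/32 = π(0.0234⁴ − 0.0166⁴)/32 = 2.198×10^-8 m⁴.
T_max = τ_allow·J/r = 3.52×10^7 × 2.198×10^-8 / 0.0117 = 66.13 N·m.
ω = 38.6 rad/s, so P_max = T_max·ω = 2553 W.

3.42 hp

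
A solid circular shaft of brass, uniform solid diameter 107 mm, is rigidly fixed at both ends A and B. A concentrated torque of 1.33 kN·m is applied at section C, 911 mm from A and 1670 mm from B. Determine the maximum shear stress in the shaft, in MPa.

With uniform GJ and both ends fixed, compatibility θ_AC = θ_CB gives T_A·a = T_B·b, together with T_A + T_B = T₀.
T_A = T₀·b/(a+b) = 1330·1670/2581 = 860.6 N·m; T_B = 469.4 N·m.
τ in each portion: τ_AC = 3.58×10^6 Pa, τ_CB = 1.95×10^6 Pa; maximum is in AC.
τ_max = T_AC·r/J = 860.6·0.0535/1.29×10^-5 = 3.578×10^6 Pa.

3.58 MPa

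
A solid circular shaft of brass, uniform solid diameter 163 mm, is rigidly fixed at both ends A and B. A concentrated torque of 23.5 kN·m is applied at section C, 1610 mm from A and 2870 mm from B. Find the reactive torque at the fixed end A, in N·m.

15100 N·m

With uniform GJ and both ends fixed, compatibility θ_AC = θ_CB gives T_A·a = T_B·b, together with T_A + T_B = T₀.
T_A = T₀·b/(a+b) = 23500·2870/4480 = 15050 N·m; T_B = 8445 N·m.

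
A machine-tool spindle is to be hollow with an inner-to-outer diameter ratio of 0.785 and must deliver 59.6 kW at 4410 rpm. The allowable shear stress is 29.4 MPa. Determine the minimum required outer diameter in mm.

33.0 mm

ω = 2π·4410/60 = 461.8 rad/s, so T = P/ω = 59.6×10³ / 461.8 = 129.1 N·m.
For a hollow shaft with d_i/d_o = 0.785: τ_max = 16T/(π d_o³ (1−k⁴)), so d_o = [16T/(π τ_allow (1−k⁴))]^(1/3) = [16·129.1/(π·2.94×10^7·0.6203)]^(1/3) = 0.03303 m.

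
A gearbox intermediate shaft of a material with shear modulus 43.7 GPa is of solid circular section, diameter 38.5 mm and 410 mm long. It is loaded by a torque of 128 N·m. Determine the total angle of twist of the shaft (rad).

0.00557 rad

J = πd⁴/32 = π(0.0385)⁴/32 = 2.157×10^-7 m⁴.
θ = T·L/(G·J) = 128.0 × 0.410 / (43.7×10⁹ × 2.157×10^-7) = 5.568×10^-3 rad.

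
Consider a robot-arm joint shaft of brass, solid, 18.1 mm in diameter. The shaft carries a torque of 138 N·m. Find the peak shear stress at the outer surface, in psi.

J = πd⁴/32 = π(0.0181)⁴/32 = 1.054×10^-8 m⁴.
τ_max = T·r/J = 138.0 × 0.00905 / 1.054×10^-8 = 1.185×10^8 Pa.

17200 psi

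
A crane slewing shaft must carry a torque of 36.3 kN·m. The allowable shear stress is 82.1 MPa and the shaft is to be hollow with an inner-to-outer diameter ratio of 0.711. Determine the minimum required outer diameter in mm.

For a hollow shaft with d_i/d_o = 0.711: τ_max = 16T/(π d_o³ (1−k⁴)), so d_o = [16T/(π τ_allow (1−k⁴))]^(1/3) = [16·36300/(π·8.21×10^7·0.7444)]^(1/3) = 0.1446 m.

145 mm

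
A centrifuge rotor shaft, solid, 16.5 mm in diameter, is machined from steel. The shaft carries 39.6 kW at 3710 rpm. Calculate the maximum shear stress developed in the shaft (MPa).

116 MPa

ω = 2π·3710/60 = 388.5 rad/s, so T = P/ω = 39.6×10³ / 388.5 = 101.9 N·m.
J = πd⁴/32 = π(0.0165)⁴/32 = 7.277×10^-9 m⁴.
τ_max = T·r/J = 101.9 × 0.00825 / 7.277×10^-9 = 1.156×10^8 Pa.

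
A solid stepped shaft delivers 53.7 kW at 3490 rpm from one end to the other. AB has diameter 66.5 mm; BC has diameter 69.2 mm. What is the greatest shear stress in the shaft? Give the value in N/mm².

ω = 2π·3490/60 = 365.5 rad/s, so T = P/ω = 53.7×10³ / 365.5 = 146.9 N·m.
Under the same torque, τ_max = 16T/(πd³) is largest where d is smallest — segment AB (d = 66.5 mm).
τ_max = 16·146.9/(π·(0.0665)³) = 2.545×10^6 Pa.

2.54 N/mm²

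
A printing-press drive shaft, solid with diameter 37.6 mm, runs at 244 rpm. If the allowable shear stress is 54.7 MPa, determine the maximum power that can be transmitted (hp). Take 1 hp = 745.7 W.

19.6 hp

J = πd⁴/32 = π(0.0376)⁴/32 = 1.962×10^-7 m⁴.
T_max = τ_allow·J/r = 5.47×10^7 × 1.962×10^-7 / 0.0188 = 570.9 N·m.
ω = 2π·244/60 = 25.55 rad/s, so P_max = T_max·ω = 1.459×10^4 W.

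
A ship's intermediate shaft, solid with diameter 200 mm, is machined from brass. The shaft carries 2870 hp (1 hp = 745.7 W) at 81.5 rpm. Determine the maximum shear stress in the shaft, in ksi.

ω = 2π·81.5/60 = 8.535 rad/s, so T = P/ω = 2870×745.7 / 8.535 = 250800 N·m.
J = πd⁴/32 = π(0.200)⁴/32 = 1.571×10^-4 m⁴.
τ_max = T·r/J = 250800 × 0.100 / 1.571×10^-4 = 1.596×10^8 Pa.

23.2 ksi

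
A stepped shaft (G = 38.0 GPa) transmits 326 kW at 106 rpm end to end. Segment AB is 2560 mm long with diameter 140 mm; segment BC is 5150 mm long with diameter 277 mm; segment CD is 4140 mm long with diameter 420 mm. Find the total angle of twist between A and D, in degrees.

ω = 2π·106/60 = 11.10 rad/s, so T = P/ω = 326×10³ / 11.10 = 29370 N·m.
J_AB = π(0.140)⁴/32 = 3.77×10^-5 m⁴; J_BC = π(0.277)⁴/32 = 5.78×10^-4 m⁴; J_CD = π(0.420)⁴/32 = 3.05×10^-3 m⁴.
θ = (T/G)·Σ L_i/J_i = (29370/38.0×10⁹)·(2.56/3.77×10^-5 + 5.15/5.78×10^-4 + 4.14/3.05×10^-3) = 0.06039 rad.

3.46°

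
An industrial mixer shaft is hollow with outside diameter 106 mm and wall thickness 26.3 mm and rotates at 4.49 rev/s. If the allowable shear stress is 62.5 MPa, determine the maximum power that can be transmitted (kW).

386 kW

J = π(d_o⁴ − d_i⁴)/32 = π(0.106⁴ − 0.0534⁴)/32 = 1.160×10^-5 m⁴.
T_max = τ_allow·J/r = 6.25×10^7 × 1.160×10^-5 / 0.0530 = 13670 N·m.
ω = 2π·4.49 = 28.21 rad/s, so P_max = T_max·ω = 3.858×10^5 W.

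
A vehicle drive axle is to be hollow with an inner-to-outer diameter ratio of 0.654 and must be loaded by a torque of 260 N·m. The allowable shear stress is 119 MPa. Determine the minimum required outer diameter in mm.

For a hollow shaft with d_i/d_o = 0.654: τ_max = 16T/(π d_o³ (1−k⁴)), so d_o = [16T/(π τ_allow (1−k⁴))]^(1/3) = [16·260.0/(π·1.19×10^8·0.8171)]^(1/3) = 0.02388 m.

23.9 mm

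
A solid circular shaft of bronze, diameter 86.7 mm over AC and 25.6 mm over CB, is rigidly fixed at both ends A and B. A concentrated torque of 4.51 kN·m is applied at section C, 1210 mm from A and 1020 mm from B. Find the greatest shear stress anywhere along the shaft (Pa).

Compatibility: T_A·a/J_AC = T_B·b/J_CB with T_A + T_B = T₀.
J_AC = 5.55×10^-6 m⁴, J_CB = 4.22×10^-8 m⁴, so T_A = T₀·(J_AC/a)/((J_AC/a)+(J_CB/b)) = 4470 N·m, T_B = 40.30 N·m.
τ in each portion: τ_AC = 3.49×10^7 Pa, τ_CB = 1.22×10^7 Pa; maximum is in AC.
τ_max = T_AC·r/J = 4470·0.0433/5.55×10^-6 = 3.493×10^7 Pa.

3.49e7 Pa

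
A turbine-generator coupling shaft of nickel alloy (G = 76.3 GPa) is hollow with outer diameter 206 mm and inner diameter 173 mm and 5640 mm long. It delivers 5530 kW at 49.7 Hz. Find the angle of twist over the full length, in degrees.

0.844°

ω = 2π·49.7 = 312.3 rad/s, so T = P/ω = 5530×10³ / 312.3 = 17710 N·m.
J = π(d_o⁴ − d_i⁴)/32 = π(0.206⁴ − 0.173⁴)/32 = 8.885×10^-5 m⁴.
θ = T·L/(G·J) = 17710 × 5.64 / (76.3×10⁹ × 8.885×10^-5) = 0.01473 rad.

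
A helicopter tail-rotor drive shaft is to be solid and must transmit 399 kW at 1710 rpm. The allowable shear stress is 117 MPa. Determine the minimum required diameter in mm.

45.9 mm

ω = 2π·1710/60 = 179.1 rad/s, so T = P/ω = 399×10³ / 179.1 = 2228 N·m.
For a solid shaft τ_max = 16T/(πd³), so d = (16T/(π τ_allow))^(1/3) = (16·2228/(π·1.17×10^8))^(1/3) = 0.04595 m.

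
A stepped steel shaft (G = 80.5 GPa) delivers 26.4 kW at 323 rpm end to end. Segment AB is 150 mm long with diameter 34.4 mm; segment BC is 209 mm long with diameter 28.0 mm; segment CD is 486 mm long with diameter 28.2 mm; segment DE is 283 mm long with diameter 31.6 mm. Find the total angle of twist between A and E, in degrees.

ω = 2π·323/60 = 33.82 rad/s, so T = P/ω = 26.4×10³ / 33.82 = 780.5 N·m.
J_AB = π(0.0344)⁴/32 = 1.37×10^-7 m⁴; J_BC = π(0.0280)⁴/32 = 6.03×10^-8 m⁴; J_CD = π(0.0282)⁴/32 = 6.21×10^-8 m⁴; J_DE = π(0.0316)⁴/32 = 9.79×10^-8 m⁴.
θ = (T/G)·Σ L_i/J_i = (780.5/80.5×10⁹)·(0.150/1.37×10^-7 + 0.209/6.03×10^-8 + 0.486/6.21×10^-8 + 0.283/9.79×10^-8) = 0.1481 rad.

8.48°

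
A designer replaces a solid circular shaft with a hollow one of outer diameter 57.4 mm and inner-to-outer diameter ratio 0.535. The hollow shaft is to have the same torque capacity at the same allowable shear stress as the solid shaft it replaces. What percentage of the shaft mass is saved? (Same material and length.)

24.4 %

Equal τ_max and T ⇒ the solid shaft needs d_s³ = d_o³(1−k⁴), so d_s = 57.4·(1−0.535⁴)^(1/3) = 55.79 mm.
Area ratio A_h/A_s = d_o²(1−k²)/d_s² = (1−k²)/(1−k⁴)^(2/3) = 0.7556.
Mass saving = 1 − 0.7556 = 24.4 %.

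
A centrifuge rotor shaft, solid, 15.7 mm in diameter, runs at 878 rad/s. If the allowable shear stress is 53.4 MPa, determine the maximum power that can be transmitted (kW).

35.6 kW

J = πd⁴/32 = π(0.0157)⁴/32 = 5.965×10^-9 m⁴.
T_max = τ_allow·J/r = 5.34×10^7 × 5.965×10^-9 / 0.00785 = 40.58 N·m.
ω = 878 rad/s, so P_max = T_max·ω = 3.563×10^4 W.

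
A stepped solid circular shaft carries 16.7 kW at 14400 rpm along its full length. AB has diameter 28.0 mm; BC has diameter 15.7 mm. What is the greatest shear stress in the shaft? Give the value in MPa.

ω = 2π·14400/60 = 1508 rad/s, so T = P/ω = 16.7×10³ / 1508 = 11.07 N·m.
Under the same torque, τ_max = 16T/(πd³) is largest where d is smallest — segment BC (d = 15.7 mm).
τ_max = 16·11.07/(π·(0.0157)³) = 1.457×10^7 Pa.

14.6 MPa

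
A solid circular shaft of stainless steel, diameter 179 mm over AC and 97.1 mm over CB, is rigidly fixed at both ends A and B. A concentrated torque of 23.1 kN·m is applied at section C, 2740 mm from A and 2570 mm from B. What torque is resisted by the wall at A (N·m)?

21100 N·m

Compatibility: T_A·a/J_AC = T_B·b/J_CB with T_A + T_B = T₀.
J_AC = 1.01×10^-4 m⁴, J_CB = 8.73×10^-6 m⁴, so T_A = T₀·(J_AC/a)/((J_AC/a)+(J_CB/b)) = 21150 N·m, T_B = 1952 N·m.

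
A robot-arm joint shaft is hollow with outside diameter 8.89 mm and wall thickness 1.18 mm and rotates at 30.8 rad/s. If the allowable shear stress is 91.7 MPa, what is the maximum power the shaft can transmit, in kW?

0.276 kW

J = π(d_o⁴ − d_i⁴)/32 = π(0.00889⁴ − 0.00653⁴)/32 = 4.347×10^-10 m⁴.
T_max = τ_allow·J/r = 9.17×10^7 × 4.347×10^-10 / 0.00445 = 8.968 N·m.
ω = 30.8 rad/s, so P_max = T_max·ω = 276.2 W.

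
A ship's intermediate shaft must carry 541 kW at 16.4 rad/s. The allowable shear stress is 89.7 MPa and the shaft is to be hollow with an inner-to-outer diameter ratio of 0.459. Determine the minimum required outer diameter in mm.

ω = 16.4 rad/s, so T = P/ω = 541×10³ / 16.40 = 32990 N·m.
For a hollow shaft with d_i/d_o = 0.459: τ_max = 16T/(π d_o³ (1−k⁴)), so d_o = [16T/(π τ_allow (1−k⁴))]^(1/3) = [16·32990/(π·8.97×10^7·0.9556)]^(1/3) = 0.1251 m.

125 mm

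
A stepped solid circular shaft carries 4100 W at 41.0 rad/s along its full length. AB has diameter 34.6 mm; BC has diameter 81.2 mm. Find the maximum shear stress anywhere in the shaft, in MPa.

12.3 MPa

ω = 41.0 rad/s, so T = P/ω = 4100 / 41.00 = 100.0 N·m.
Under the same torque, τ_max = 16T/(πd³) is largest where d is smallest — segment AB (d = 34.6 mm).
τ_max = 16·100.0/(π·(0.0346)³) = 1.230×10^7 Pa.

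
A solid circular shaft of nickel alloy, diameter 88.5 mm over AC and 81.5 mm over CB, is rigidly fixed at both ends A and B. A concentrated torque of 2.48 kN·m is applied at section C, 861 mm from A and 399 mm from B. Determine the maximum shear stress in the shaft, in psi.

Compatibility: T_A·a/J_AC = T_B·b/J_CB with T_A + T_B = T₀.
J_AC = 6.02×10^-6 m⁴, J_CB = 4.33×10^-6 m⁴, so T_A = T₀·(J_AC/a)/((J_AC/a)+(J_CB/b)) = 971.8 N·m, T_B = 1508 N·m.
τ in each portion: τ_AC = 7.14×10^6 Pa, τ_CB = 1.42×10^7 Pa; maximum is in CB.
τ_max = T_CB·r/J = 1508·0.0408/4.33×10^-6 = 1.419×10^7 Pa.

2060 psi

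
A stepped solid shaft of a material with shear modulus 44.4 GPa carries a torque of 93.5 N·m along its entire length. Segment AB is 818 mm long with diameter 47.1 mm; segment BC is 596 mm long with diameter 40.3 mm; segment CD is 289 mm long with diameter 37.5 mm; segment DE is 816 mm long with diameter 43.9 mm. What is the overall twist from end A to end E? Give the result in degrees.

0.932°

J_AB = π(0.0471)⁴/32 = 4.83×10^-7 m⁴; J_BC = π(0.0403)⁴/32 = 2.59×10^-7 m⁴; J_CD = π(0.0375)⁴/32 = 1.94×10^-7 m⁴; J_DE = π(0.0439)⁴/32 = 3.65×10^-7 m⁴.
θ = (T/G)·Σ L_i/J_i = (93.50/44.4×10⁹)·(0.818/4.83×10^-7 + 0.596/2.59×10^-7 + 0.289/1.94×10^-7 + 0.816/3.65×10^-7) = 0.01626 rad.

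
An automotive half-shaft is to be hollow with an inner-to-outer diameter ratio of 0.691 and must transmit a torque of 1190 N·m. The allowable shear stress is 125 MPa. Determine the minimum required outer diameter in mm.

39.7 mm

For a hollow shaft with d_i/d_o = 0.691: τ_max = 16T/(π d_o³ (1−k⁴)), so d_o = [16T/(π τ_allow (1−k⁴))]^(1/3) = [16·1190/(π·1.25×10^8·0.7720)]^(1/3) = 0.03975 m.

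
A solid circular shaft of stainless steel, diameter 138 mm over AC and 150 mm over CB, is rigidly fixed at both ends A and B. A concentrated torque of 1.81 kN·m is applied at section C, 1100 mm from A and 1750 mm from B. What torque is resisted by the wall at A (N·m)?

Compatibility: T_A·a/J_AC = T_B·b/J_CB with T_A + T_B = T₀.
J_AC = 3.56×10^-5 m⁴, J_CB = 4.97×10^-5 m⁴, so T_A = T₀·(J_AC/a)/((J_AC/a)+(J_CB/b)) = 964.1 N·m, T_B = 845.9 N·m.

964 N·m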